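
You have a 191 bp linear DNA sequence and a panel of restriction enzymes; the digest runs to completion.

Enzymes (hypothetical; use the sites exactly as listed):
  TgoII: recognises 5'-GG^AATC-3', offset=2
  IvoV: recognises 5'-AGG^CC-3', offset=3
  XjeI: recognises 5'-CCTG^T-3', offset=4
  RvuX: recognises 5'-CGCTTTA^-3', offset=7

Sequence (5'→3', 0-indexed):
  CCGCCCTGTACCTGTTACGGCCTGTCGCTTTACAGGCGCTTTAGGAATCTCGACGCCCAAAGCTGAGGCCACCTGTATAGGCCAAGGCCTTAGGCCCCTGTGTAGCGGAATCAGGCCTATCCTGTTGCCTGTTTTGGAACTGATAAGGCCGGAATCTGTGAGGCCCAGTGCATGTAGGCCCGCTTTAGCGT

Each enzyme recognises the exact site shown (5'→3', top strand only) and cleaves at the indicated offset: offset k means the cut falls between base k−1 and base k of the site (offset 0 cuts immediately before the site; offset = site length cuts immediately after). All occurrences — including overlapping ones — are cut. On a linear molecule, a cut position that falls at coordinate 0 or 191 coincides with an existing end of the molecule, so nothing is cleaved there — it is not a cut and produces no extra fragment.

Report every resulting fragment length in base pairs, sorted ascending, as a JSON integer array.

[2,4,4,6,6,6,6,7,7,7,7,8,8,8,9,9,10,11,11,15,17,23]

Site scan:
  TgoII (GGAATC, off=2): starts [43, 106, 150] → cuts [45, 108, 152]
  IvoV (AGGCC, off=3): starts [65, 78, 84, 91, 112, 145, 160, 175] → cuts [68, 81, 87, 94, 115, 148, 163, 178]
  XjeI (CCTGT, off=4): starts [4, 10, 20, 71, 96, 120, 127] → cuts [8, 14, 24, 75, 100, 124, 131]
  RvuX (CGCTTTA, off=7): starts [25, 36, 180] → cuts [32, 43, 187]

Pooled cuts: [8, 14, 24, 32, 43, 45, 68, 75, 81, 87, 94, 100, 108, 115, 124, 131, 148, 152, 163, 178, 187]

Fragment lengths:
  [0,8): 8 bp
  [8,14): 6 bp
  [14,24): 10 bp
  [24,32): 8 bp
  [32,43): 11 bp
  [43,45): 2 bp
  [45,68): 23 bp
  [68,75): 7 bp
  [75,81): 6 bp
  [81,87): 6 bp
  [87,94): 7 bp
  [94,100): 6 bp
  [100,108): 8 bp
  [108,115): 7 bp
  [115,124): 9 bp
  [124,131): 7 bp
  [131,148): 17 bp
  [148,152): 4 bp
  [152,163): 11 bp
  [163,178): 15 bp
  [178,187): 9 bp
  [187,191): 4 bp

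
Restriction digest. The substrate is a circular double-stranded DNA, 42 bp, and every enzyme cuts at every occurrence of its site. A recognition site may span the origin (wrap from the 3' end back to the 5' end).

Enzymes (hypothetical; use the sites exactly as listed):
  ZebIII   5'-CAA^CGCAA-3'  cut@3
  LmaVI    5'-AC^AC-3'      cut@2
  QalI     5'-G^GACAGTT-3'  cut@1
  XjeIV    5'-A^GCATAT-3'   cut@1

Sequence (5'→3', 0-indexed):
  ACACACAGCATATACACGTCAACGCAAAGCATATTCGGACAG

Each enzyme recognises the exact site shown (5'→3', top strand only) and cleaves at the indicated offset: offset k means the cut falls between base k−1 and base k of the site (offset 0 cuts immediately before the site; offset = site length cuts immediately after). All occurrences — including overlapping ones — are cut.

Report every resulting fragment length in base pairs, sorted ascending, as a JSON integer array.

[2,3,6,7,8,16]

Scan for sites:
  ZebIII (CAACGCAA, off=3): starts [19] → cuts [22]
  LmaVI (ACAC, off=2): starts [0, 2, 13] → cuts [2, 4, 15]
  QalI (GGACAGTT, off=1): no sites
  XjeIV (AGCATAT, off=1): starts [6, 27] → cuts [7, 28]

All cut coordinates (distinct, sorted): [2, 4, 7, 15, 22, 28]

Fragment lengths:
  2→4: 2 bp
  4→7: 3 bp
  7→15: 8 bp
  15→22: 7 bp
  22→28: 6 bp
  28→2 (wrap): 42-28+2 = 16 bp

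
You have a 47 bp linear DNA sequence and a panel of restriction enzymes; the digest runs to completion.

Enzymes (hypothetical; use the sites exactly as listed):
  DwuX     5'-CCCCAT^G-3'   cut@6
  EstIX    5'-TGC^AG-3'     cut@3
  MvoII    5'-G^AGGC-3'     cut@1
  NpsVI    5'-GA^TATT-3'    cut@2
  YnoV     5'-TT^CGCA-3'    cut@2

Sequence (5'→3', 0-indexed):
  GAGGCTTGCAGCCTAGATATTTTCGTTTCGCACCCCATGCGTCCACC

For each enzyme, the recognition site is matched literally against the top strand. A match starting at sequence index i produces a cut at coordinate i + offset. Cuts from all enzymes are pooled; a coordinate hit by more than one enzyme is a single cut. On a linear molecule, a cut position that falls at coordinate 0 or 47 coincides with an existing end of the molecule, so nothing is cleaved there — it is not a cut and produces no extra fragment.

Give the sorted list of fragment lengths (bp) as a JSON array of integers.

[1,8,8,9,10,11]

Per-enzyme occurrences:
  DwuX CCCCATG/6: at [32] ⇒ [38]
  EstIX TGCAG/3: at [6] ⇒ [9]
  MvoII GAGGC/1: at [0] ⇒ [1]
  NpsVI GATATT/2: at [15] ⇒ [17]
  YnoV TTCGCA/2: at [26] ⇒ [28]

All cut coordinates (distinct, sorted): [1, 9, 17, 28, 38]

Fragment lengths:
  [0,1): 1 bp
  [1,9): 8 bp
  [9,17): 8 bp
  [17,28): 11 bp
  [28,38): 10 bp
  [38,47): 9 bp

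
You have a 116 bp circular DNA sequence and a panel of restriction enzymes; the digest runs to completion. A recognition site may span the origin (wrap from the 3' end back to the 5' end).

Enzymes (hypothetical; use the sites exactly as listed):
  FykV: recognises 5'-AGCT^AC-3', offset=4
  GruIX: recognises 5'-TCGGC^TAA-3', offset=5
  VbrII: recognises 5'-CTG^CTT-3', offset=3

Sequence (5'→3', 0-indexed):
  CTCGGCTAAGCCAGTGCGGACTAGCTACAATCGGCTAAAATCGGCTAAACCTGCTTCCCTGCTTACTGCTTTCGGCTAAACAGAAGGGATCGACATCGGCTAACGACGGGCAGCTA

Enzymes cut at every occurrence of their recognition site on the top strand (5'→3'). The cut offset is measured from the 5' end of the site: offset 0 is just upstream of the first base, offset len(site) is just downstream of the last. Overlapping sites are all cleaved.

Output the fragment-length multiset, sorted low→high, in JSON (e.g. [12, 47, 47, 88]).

[7,7,8,8,8,9,10,15,20,24]

Scan for sites:
  FykV AGCTAC/4: at [22, 111] ⇒ [26, 115]
  GruIX TCGGCTAA/5: at [1, 30, 40, 71, 95] ⇒ [6, 35, 45, 76, 100]
  VbrII CTGCTT/3: at [50, 58, 65] ⇒ [53, 61, 68]

Pooled cuts: [6, 26, 35, 45, 53, 61, 68, 76, 100, 115]

Fragments:
  6→26: 20 bp
  26→35: 9 bp
  35→45: 10 bp
  45→53: 8 bp
  53→61: 8 bp
  61→68: 7 bp
  68→76: 8 bp
  76→100: 24 bp
  100→115: 15 bp
  115→6 (wrap): 116-115+6 = 7 bp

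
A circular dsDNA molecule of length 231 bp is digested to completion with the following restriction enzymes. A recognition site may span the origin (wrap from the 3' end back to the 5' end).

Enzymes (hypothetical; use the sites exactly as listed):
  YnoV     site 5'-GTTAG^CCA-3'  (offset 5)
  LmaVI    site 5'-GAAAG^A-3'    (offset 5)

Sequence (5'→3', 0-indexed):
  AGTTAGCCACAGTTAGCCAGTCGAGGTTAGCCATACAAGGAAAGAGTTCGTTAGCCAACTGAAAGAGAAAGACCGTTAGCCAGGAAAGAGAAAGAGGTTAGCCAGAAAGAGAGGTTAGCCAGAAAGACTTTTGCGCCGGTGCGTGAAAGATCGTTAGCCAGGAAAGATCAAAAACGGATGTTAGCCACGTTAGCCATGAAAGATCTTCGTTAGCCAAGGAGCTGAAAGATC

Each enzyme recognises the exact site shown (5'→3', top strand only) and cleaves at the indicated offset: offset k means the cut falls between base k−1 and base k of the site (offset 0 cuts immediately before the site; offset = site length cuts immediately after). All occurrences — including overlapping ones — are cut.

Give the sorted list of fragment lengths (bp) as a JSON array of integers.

[6,6,7,8,8,8,8,9,9,9,9,9,9,10,10,11,11,14,14,15,18,23]

Per-enzyme occurrences:
  YnoV (GTTAGCCA, off=5): starts [1, 11, 25, 49, 74, 96, 113, 152, 179, 188, 208] → cuts [6, 16, 30, 54, 79, 101, 118, 157, 184, 193, 213]
  LmaVI (GAAAGA, off=5): starts [39, 60, 66, 83, 89, 104, 121, 144, 161, 197, 223] → cuts [44, 65, 71, 88, 94, 109, 126, 149, 166, 202, 228]

Pooled cuts: [6, 16, 30, 44, 54, 65, 71, 79, 88, 94, 101, 109, 118, 126, 149, 157, 166, 184, 193, 202, 213, 228]

Fragment lengths:
  6→16: 10 bp
  16→30: 14 bp
  30→44: 14 bp
  44→54: 10 bp
  54→65: 11 bp
  65→71: 6 bp
  71→79: 8 bp
  79→88: 9 bp
  88→94: 6 bp
  94→101: 7 bp
  101→109: 8 bp
  109→118: 9 bp
  118→126: 8 bp
  126→149: 23 bp
  149→157: 8 bp
  157→166: 9 bp
  166→184: 18 bp
  184→193: 9 bp
  193→202: 9 bp
  202→213: 11 bp
  213→228: 15 bp
  228→6 (wrap): 231-228+6 = 9 bp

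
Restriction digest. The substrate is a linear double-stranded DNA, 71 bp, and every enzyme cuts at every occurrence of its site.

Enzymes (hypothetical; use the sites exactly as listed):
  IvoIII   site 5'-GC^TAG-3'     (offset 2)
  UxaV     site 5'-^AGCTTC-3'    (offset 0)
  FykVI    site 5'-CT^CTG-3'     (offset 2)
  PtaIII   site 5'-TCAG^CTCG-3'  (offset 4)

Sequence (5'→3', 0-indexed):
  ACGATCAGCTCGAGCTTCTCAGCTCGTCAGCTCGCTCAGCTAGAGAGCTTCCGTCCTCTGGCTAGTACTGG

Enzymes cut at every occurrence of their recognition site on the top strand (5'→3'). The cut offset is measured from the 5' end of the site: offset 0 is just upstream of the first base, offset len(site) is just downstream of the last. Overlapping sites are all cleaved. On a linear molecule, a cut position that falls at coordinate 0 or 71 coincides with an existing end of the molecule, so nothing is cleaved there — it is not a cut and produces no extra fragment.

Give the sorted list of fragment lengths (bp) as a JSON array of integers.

[4,5,5,8,8,9,10,10,12]

Per-enzyme occurrences:
  IvoIII GCTAG/2: at [38, 60] ⇒ [40, 62]
  UxaV AGCTTC/0: at [12, 45] ⇒ [12, 45]
  FykVI CTCTG/2: at [55] ⇒ [57]
  PtaIII TCAGCTCG/4: at [4, 18, 26] ⇒ [8, 22, 30]

All cut coordinates (distinct, sorted): [8, 12, 22, 30, 40, 45, 57, 62]

Fragments:
  [0,8): 8 bp
  [8,12): 4 bp
  [12,22): 10 bp
  [22,30): 8 bp
  [30,40): 10 bp
  [40,45): 5 bp
  [45,57): 12 bp
  [57,62): 5 bp
  [62,71): 9 bp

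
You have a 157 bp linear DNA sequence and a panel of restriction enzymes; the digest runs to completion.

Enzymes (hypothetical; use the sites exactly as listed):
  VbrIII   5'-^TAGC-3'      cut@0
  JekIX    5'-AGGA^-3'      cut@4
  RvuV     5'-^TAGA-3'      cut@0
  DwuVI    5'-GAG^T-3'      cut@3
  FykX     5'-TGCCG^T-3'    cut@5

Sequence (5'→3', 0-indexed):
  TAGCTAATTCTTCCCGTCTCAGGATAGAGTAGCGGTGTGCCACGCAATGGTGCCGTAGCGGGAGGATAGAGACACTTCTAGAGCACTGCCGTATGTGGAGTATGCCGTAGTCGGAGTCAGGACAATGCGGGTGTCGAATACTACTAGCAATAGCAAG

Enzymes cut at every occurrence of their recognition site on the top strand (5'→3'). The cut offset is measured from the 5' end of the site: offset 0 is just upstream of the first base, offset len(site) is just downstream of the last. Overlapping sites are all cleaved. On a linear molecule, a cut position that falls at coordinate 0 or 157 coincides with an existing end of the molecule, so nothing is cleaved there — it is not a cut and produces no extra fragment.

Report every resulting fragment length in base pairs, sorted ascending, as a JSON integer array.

Per-enzyme occurrences:
  VbrIII (TAGC, off=0): starts [0, 29, 55, 144, 150] → cuts [29, 55, 144, 150] (position 0 is a terminus of the linear molecule — no cut)
  JekIX (AGGA, off=4): starts [20, 62, 118] → cuts [24, 66, 122]
  RvuV (TAGA, off=0): starts [24, 66, 78] → cuts [24, 66, 78]
  DwuVI (GAGT, off=3): starts [26, 97, 113] → cuts [29, 100, 116]
  FykX (TGCCGT, off=5): starts [50, 86, 102] → cuts [55, 91, 107]

All cut coordinates (distinct, sorted): [24, 29, 55, 66, 78, 91, 100, 107, 116, 122, 144, 150]

Fragment lengths:
  [0,24): 24 bp
  [24,29): 5 bp
  [29,55): 26 bp
  [55,66): 11 bp
  [66,78): 12 bp
  [78,91): 13 bp
  [91,100): 9 bp
  [100,107): 7 bp
  [107,116): 9 bp
  [116,122): 6 bp
  [122,144): 22 bp
  [144,150): 6 bp
  [150,157): 7 bp

[5,6,6,7,7,9,9,11,12,13,22,24,26]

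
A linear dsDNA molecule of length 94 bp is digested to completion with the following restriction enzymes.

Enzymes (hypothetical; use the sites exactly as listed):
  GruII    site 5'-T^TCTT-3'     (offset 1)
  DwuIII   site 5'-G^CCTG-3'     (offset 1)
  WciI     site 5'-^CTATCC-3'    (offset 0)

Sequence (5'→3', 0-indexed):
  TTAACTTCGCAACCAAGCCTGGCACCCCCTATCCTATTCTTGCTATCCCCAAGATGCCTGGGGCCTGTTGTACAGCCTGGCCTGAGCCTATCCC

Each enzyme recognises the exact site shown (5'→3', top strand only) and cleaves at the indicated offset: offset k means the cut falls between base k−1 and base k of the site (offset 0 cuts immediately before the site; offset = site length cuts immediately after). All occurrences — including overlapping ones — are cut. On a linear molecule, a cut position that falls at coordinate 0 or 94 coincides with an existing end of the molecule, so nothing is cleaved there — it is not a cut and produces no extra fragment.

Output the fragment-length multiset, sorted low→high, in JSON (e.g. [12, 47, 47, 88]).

[5,5,7,7,7,9,11,12,14,17]

Per-enzyme occurrences:
  GruII TTCTT/1: at [36] ⇒ [37]
  DwuIII GCCTG/1: at [16, 55, 62, 74, 79] ⇒ [17, 56, 63, 75, 80]
  WciI CTATCC/0: at [28, 42, 87] ⇒ [28, 42, 87]

All cut coordinates (distinct, sorted): [17, 28, 37, 42, 56, 63, 75, 80, 87]

Fragment lengths:
  [0,17): 17 bp
  [17,28): 11 bp
  [28,37): 9 bp
  [37,42): 5 bp
  [42,56): 14 bp
  [56,63): 7 bp
  [63,75): 12 bp
  [75,80): 5 bp
  [80,87): 7 bp
  [87,94): 7 bp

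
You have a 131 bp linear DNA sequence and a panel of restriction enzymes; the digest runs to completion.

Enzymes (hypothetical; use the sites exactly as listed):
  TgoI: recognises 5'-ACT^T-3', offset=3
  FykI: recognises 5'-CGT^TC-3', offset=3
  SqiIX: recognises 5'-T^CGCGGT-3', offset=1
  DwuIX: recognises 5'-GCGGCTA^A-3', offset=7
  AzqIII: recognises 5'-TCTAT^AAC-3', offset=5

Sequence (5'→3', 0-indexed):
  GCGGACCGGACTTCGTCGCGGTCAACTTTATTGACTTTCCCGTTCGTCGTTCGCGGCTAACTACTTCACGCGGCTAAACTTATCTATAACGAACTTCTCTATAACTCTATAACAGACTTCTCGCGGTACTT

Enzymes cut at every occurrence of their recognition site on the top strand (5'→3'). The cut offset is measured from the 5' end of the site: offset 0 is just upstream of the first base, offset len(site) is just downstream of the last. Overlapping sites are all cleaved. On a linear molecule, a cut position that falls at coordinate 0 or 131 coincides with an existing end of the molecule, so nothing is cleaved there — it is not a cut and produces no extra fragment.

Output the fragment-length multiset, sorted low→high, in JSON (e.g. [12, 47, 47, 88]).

[1,3,4,4,6,7,7,7,7,8,8,8,9,9,9,11,11,12]

Site scan:
  TgoI (ACTT, off=3): starts [9, 24, 33, 62, 77, 92, 115, 127] → cuts [12, 27, 36, 65, 80, 95, 118, 130]
  FykI (CGTTC, off=3): starts [40, 47] → cuts [43, 50]
  SqiIX (TCGCGGT, off=1): starts [15, 120] → cuts [16, 121]
  DwuIX (GCGGCTAA, off=7): starts [52, 69] → cuts [59, 76]
  AzqIII (TCTATAAC, off=5): starts [82, 97, 105] → cuts [87, 102, 110]

All cut coordinates (distinct, sorted): [12, 16, 27, 36, 43, 50, 59, 65, 76, 80, 87, 95, 102, 110, 118, 121, 130]

Fragments:
  [0,12): 12 bp
  [12,16): 4 bp
  [16,27): 11 bp
  [27,36): 9 bp
  [36,43): 7 bp
  [43,50): 7 bp
  [50,59): 9 bp
  [59,65): 6 bp
  [65,76): 11 bp
  [76,80): 4 bp
  [80,87): 7 bp
  [87,95): 8 bp
  [95,102): 7 bp
  [102,110): 8 bp
  [110,118): 8 bp
  [118,121): 3 bp
  [121,130): 9 bp
  [130,131): 1 bp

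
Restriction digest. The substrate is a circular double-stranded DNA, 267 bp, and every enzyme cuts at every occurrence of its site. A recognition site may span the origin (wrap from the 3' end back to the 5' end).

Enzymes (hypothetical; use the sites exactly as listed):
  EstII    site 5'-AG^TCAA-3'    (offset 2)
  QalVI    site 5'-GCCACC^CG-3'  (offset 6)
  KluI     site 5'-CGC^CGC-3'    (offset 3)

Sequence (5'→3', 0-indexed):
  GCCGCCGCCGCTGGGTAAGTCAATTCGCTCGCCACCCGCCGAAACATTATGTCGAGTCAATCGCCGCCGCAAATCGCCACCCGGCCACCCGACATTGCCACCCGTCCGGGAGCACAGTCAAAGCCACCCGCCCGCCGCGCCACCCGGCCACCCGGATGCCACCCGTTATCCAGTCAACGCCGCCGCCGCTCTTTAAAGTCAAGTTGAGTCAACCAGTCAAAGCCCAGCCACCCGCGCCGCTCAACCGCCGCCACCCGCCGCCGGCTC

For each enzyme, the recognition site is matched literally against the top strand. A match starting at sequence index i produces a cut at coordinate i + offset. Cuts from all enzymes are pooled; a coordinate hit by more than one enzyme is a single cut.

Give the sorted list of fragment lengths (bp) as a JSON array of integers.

Site scan:
  EstII AGTCAA/2: at [17, 54, 115, 171, 196, 206, 214] ⇒ [19, 56, 117, 173, 198, 208, 216]
  QalVI GCCACCCG/6: at [30, 75, 83, 96, 122, 138, 146, 157, 226, 249] ⇒ [36, 81, 89, 102, 128, 144, 152, 163, 232, 255]
  KluI CGCCGC/3: at [2, 5, 61, 64, 132, 177, 180, 183, 234, 245, 255, 266] ⇒ [2, 5, 8, 64, 67, 135, 180, 183, 186, 237, 248, 258]

All cut coordinates (distinct, sorted): [2, 5, 8, 19, 36, 56, 64, 67, 81, 89, 102, 117, 128, 135, 144, 152, 163, 173, 180, 183, 186, 198, 208, 216, 232, 237, 248, 255, 258]

Fragments:
  2→5: 3 bp
  5→8: 3 bp
  8→19: 11 bp
  19→36: 17 bp
  36→56: 20 bp
  56→64: 8 bp
  64→67: 3 bp
  67→81: 14 bp
  81→89: 8 bp
  89→102: 13 bp
  102→117: 15 bp
  117→128: 11 bp
  128→135: 7 bp
  135→144: 9 bp
  144→152: 8 bp
  152→163: 11 bp
  163→173: 10 bp
  173→180: 7 bp
  180→183: 3 bp
  183→186: 3 bp
  186→198: 12 bp
  198→208: 10 bp
  208→216: 8 bp
  216→232: 16 bp
  232→237: 5 bp
  237→248: 11 bp
  248→255: 7 bp
  255→258: 3 bp
  258→2 (wrap): 267-258+2 = 11 bp

[3,3,3,3,3,3,5,7,7,7,8,8,8,8,9,10,10,11,11,11,11,11,12,13,14,15,16,17,20]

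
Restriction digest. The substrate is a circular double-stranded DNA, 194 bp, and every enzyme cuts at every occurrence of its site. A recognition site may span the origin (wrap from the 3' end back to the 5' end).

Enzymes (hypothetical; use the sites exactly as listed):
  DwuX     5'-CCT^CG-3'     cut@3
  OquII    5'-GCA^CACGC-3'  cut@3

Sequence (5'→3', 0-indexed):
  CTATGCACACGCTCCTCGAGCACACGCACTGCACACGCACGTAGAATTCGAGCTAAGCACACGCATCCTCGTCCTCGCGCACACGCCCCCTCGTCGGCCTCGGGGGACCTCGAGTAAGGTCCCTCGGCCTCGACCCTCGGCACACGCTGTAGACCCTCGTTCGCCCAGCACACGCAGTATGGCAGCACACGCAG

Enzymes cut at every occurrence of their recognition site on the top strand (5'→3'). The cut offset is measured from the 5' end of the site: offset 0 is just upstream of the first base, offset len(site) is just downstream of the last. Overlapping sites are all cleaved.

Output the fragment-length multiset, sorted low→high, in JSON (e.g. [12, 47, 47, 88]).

[5,6,6,6,6,7,9,9,10,10,10,11,13,14,14,15,17,26]

Site scan:
  DwuX (CCTCG, off=3): starts [13, 66, 72, 88, 97, 107, 121, 127, 134, 154] → cuts [16, 69, 75, 91, 100, 110, 124, 130, 137, 157]
  OquII (GCACACGC, off=3): starts [4, 19, 30, 56, 78, 139, 167, 184] → cuts [7, 22, 33, 59, 81, 142, 170, 187]

Pooled cuts: [7, 16, 22, 33, 59, 69, 75, 81, 91, 100, 110, 124, 130, 137, 142, 157, 170, 187]

Fragments:
  7→16: 9 bp
  16→22: 6 bp
  22→33: 11 bp
  33→59: 26 bp
  59→69: 10 bp
  69→75: 6 bp
  75→81: 6 bp
  81→91: 10 bp
  91→100: 9 bp
  100→110: 10 bp
  110→124: 14 bp
  124→130: 6 bp
  130→137: 7 bp
  137→142: 5 bp
  142→157: 15 bp
  157→170: 13 bp
  170→187: 17 bp
  187→7 (wrap): 194-187+7 = 14 bp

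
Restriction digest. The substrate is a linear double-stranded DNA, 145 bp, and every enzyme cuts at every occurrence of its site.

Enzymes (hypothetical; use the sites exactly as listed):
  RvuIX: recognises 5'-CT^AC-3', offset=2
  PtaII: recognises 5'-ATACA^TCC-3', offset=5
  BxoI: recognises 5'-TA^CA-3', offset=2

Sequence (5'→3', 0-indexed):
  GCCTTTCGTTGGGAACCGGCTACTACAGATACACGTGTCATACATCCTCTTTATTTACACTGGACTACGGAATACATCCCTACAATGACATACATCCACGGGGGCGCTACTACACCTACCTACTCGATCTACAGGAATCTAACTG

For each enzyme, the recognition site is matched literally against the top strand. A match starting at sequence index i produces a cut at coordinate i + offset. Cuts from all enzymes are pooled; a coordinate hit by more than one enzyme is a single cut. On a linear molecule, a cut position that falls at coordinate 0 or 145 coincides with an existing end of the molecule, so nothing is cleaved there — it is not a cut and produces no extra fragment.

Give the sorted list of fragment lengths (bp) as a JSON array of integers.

[1,1,1,1,2,2,2,3,3,4,5,5,6,8,9,9,10,11,13,14,14,21]

Per-enzyme occurrences:
  RvuIX (CTAC, off=2): starts [19, 22, 64, 79, 106, 109, 115, 119, 128] → cuts [21, 24, 66, 81, 108, 111, 117, 121, 130]
  PtaII (ATACATCC, off=5): starts [39, 71, 89] → cuts [44, 76, 94]
  BxoI (TACA, off=2): starts [23, 29, 40, 55, 72, 80, 90, 110, 129] → cuts [25, 31, 42, 57, 74, 82, 92, 112, 131]

All cut coordinates (distinct, sorted): [21, 24, 25, 31, 42, 44, 57, 66, 74, 76, 81, 82, 92, 94, 108, 111, 112, 117, 121, 130, 131]

Fragment lengths:
  [0,21): 21 bp
  [21,24): 3 bp
  [24,25): 1 bp
  [25,31): 6 bp
  [31,42): 11 bp
  [42,44): 2 bp
  [44,57): 13 bp
  [57,66): 9 bp
  [66,74): 8 bp
  [74,76): 2 bp
  [76,81): 5 bp
  [81,82): 1 bp
  [82,92): 10 bp
  [92,94): 2 bp
  [94,108): 14 bp
  [108,111): 3 bp
  [111,112): 1 bp
  [112,117): 5 bp
  [117,121): 4 bp
  [121,130): 9 bp
  [130,131): 1 bp
  [131,145): 14 bp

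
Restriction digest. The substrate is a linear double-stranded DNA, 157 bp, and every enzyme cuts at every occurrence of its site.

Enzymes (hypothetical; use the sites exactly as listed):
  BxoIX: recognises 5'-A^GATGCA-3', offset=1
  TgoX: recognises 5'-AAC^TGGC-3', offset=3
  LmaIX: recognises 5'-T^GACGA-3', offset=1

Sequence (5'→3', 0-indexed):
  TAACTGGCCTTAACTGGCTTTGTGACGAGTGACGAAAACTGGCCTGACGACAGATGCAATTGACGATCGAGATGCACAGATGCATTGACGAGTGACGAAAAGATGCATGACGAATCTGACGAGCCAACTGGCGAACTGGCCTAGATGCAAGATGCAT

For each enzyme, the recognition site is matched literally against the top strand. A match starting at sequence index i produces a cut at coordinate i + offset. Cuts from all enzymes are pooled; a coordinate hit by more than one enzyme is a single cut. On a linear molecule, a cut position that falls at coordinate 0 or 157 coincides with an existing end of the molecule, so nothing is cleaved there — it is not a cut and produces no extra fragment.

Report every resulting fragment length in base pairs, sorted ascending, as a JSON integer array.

[4,6,7,7,7,7,7,7,7,8,8,8,8,9,9,9,9,9,10,11]

Per-enzyme occurrences:
  BxoIX (AGATGCA, off=1): starts [51, 69, 77, 100, 142, 149] → cuts [52, 70, 78, 101, 143, 150]
  TgoX (AACTGGC, off=3): starts [1, 11, 36, 125, 133] → cuts [4, 14, 39, 128, 136]
  LmaIX (TGACGA, off=1): starts [22, 29, 44, 60, 85, 92, 107, 116] → cuts [23, 30, 45, 61, 86, 93, 108, 117]

All cut coordinates (distinct, sorted): [4, 14, 23, 30, 39, 45, 52, 61, 70, 78, 86, 93, 101, 108, 117, 128, 136, 143, 150]

Fragment lengths:
  [0,4): 4 bp
  [4,14): 10 bp
  [14,23): 9 bp
  [23,30): 7 bp
  [30,39): 9 bp
  [39,45): 6 bp
  [45,52): 7 bp
  [52,61): 9 bp
  [61,70): 9 bp
  [70,78): 8 bp
  [78,86): 8 bp
  [86,93): 7 bp
  [93,101): 8 bp
  [101,108): 7 bp
  [108,117): 9 bp
  [117,128): 11 bp
  [128,136): 8 bp
  [136,143): 7 bp
  [143,150): 7 bp
  [150,157): 7 bp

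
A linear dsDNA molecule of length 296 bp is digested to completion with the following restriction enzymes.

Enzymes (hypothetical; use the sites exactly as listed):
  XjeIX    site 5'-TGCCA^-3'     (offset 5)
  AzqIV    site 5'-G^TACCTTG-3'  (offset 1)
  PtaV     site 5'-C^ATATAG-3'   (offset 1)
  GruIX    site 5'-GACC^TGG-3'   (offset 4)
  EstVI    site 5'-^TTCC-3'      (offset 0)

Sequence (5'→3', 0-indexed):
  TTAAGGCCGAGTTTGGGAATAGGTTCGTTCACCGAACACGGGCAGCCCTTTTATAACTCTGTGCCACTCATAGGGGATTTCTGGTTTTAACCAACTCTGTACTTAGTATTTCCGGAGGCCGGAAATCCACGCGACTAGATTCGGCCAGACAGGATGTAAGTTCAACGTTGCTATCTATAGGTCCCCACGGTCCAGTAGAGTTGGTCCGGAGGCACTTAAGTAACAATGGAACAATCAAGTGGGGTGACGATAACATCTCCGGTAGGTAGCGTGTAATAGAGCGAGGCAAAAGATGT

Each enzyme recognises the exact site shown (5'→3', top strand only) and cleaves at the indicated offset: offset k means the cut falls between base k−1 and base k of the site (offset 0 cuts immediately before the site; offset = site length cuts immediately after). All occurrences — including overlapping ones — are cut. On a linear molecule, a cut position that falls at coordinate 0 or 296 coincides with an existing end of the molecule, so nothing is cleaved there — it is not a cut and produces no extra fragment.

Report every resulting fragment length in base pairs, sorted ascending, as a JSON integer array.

[43,66,187]

Per-enzyme occurrences:
  XjeIX TGCCA/5: at [61] ⇒ [66]
  AzqIV (GTACCTTG, off=1): no sites
  PtaV (CATATAG, off=1): no sites
  GruIX (GACCTGG, off=4): no sites
  EstVI TTCC/0: at [109] ⇒ [109]

All cut coordinates (distinct, sorted): [66, 109]

Fragment lengths:
  [0,66): 66 bp
  [66,109): 43 bp
  [109,296): 187 bp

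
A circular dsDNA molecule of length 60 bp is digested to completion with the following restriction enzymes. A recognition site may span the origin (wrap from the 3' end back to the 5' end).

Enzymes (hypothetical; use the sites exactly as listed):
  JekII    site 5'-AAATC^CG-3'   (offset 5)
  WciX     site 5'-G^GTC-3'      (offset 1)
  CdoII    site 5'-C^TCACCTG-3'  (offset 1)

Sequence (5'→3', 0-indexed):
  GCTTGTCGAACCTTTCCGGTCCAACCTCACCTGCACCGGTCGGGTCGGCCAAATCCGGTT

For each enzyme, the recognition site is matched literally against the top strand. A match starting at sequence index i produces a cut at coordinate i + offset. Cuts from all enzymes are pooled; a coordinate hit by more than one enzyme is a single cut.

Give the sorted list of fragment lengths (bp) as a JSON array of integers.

[5,8,12,12,23]

Scan for sites:
  JekII (AAATCCG, off=5): starts [50] → cuts [55]
  WciX (GGTC, off=1): starts [17, 37, 42] → cuts [18, 38, 43]
  CdoII (CTCACCTG, off=1): starts [25] → cuts [26]

Pooled cuts: [18, 26, 38, 43, 55]

Fragment lengths:
  18→26: 8 bp
  26→38: 12 bp
  38→43: 5 bp
  43→55: 12 bp
  55→18 (wrap): 60-55+18 = 23 bp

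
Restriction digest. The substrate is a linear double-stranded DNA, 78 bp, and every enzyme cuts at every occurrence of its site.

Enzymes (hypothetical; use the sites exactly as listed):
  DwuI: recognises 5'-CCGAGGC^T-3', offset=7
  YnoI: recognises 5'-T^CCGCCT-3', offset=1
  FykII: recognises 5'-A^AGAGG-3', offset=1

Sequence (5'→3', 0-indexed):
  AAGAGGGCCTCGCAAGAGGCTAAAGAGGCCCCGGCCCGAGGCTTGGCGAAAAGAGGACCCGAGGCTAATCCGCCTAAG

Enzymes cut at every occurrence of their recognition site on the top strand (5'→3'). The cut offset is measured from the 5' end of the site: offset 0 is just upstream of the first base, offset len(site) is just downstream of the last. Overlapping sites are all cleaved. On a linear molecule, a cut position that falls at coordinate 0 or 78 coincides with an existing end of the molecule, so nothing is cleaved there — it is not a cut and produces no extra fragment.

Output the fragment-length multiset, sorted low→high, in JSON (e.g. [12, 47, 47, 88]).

Per-enzyme occurrences:
  DwuI CCGAGGCT/7: at [35, 58] ⇒ [42, 65]
  YnoI TCCGCCT/1: at [68] ⇒ [69]
  FykII AAGAGG/1: at [0, 13, 22, 50] ⇒ [1, 14, 23, 51]

Pooled cuts: [1, 14, 23, 42, 51, 65, 69]

Fragment lengths:
  [0,1): 1 bp
  [1,14): 13 bp
  [14,23): 9 bp
  [23,42): 19 bp
  [42,51): 9 bp
  [51,65): 14 bp
  [65,69): 4 bp
  [69,78): 9 bp

[1,4,9,9,9,13,14,19]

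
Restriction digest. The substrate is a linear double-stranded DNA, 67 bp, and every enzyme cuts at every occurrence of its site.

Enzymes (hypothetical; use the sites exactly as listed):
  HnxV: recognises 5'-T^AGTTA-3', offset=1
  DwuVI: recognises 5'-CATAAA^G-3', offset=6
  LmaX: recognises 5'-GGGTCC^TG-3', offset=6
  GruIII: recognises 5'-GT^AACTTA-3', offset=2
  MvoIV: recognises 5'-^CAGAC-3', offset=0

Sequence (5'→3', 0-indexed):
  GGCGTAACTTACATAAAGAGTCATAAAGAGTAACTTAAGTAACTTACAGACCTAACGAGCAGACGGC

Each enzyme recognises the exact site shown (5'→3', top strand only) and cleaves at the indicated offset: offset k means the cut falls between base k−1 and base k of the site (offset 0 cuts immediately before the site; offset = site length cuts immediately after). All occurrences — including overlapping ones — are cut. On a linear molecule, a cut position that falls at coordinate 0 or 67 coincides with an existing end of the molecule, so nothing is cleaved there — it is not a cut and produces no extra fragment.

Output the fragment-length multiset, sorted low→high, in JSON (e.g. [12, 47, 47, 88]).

Scan for sites:
  HnxV (TAGTTA, off=1): no sites
  DwuVI (CATAAAG, off=6): starts [11, 21] → cuts [17, 27]
  LmaX (GGGTCCTG, off=6): no sites
  GruIII (GTAACTTA, off=2): starts [3, 29, 38] → cuts [5, 31, 40]
  MvoIV (CAGAC, off=0): starts [46, 59] → cuts [46, 59]

All cut coordinates (distinct, sorted): [5, 17, 27, 31, 40, 46, 59]

Fragments:
  [0,5): 5 bp
  [5,17): 12 bp
  [17,27): 10 bp
  [27,31): 4 bp
  [31,40): 9 bp
  [40,46): 6 bp
  [46,59): 13 bp
  [59,67): 8 bp

[4,5,6,8,9,10,12,13]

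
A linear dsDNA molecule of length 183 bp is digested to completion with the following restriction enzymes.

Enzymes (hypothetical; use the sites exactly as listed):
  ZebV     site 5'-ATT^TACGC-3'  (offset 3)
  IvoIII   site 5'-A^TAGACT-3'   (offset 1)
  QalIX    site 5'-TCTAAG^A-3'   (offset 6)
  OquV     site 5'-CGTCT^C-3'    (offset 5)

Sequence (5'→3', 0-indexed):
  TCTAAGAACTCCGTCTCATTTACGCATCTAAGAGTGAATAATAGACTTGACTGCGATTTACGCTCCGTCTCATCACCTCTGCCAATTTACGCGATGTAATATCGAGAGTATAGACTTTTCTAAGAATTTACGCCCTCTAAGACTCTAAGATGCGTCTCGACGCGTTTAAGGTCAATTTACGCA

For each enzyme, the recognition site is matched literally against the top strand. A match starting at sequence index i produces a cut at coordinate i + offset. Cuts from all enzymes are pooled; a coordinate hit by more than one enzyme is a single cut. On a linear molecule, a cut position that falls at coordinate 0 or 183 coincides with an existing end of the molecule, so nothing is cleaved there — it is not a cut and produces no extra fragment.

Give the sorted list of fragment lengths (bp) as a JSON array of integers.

[4,4,6,6,8,8,9,10,12,12,13,14,17,17,20,23]

Site scan:
  ZebV (ATTTACGC, off=3): starts [17, 55, 84, 125, 174] → cuts [20, 58, 87, 128, 177]
  IvoIII (ATAGACT, off=1): starts [40, 109] → cuts [41, 110]
  QalIX (TCTAAGA, off=6): starts [0, 26, 118, 135, 143] → cuts [6, 32, 124, 141, 149]
  OquV (CGTCTC, off=5): starts [11, 65, 152] → cuts [16, 70, 157]

Pooled cuts: [6, 16, 20, 32, 41, 58, 70, 87, 110, 124, 128, 141, 149, 157, 177]

Fragment lengths:
  [0,6): 6 bp
  [6,16): 10 bp
  [16,20): 4 bp
  [20,32): 12 bp
  [32,41): 9 bp
  [41,58): 17 bp
  [58,70): 12 bp
  [70,87): 17 bp
  [87,110): 23 bp
  [110,124): 14 bp
  [124,128): 4 bp
  [128,141): 13 bp
  [141,149): 8 bp
  [149,157): 8 bp
  [157,177): 20 bp
  [177,183): 6 bp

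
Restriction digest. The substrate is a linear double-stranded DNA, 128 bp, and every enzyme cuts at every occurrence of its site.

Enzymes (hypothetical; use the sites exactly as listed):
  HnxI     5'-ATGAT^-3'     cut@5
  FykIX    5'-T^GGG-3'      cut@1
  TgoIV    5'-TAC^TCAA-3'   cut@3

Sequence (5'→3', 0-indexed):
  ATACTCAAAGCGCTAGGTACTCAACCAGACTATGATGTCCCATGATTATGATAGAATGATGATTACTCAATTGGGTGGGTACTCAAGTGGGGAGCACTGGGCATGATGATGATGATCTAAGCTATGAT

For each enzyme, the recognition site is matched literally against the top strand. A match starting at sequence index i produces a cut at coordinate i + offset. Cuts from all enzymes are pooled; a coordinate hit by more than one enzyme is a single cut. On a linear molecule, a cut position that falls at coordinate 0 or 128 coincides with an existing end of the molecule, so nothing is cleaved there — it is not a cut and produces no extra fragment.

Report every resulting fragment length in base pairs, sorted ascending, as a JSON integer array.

Scan for sites:
  HnxI ATGAT/5: at [31, 41, 47, 55, 58, 102, 105, 108, 111, 123] ⇒ [36, 46, 52, 60, 63, 107, 110, 113, 116] (position 128 is a terminus of the linear molecule — no cut)
  FykIX TGGG/1: at [71, 75, 87, 97] ⇒ [72, 76, 88, 98]
  TgoIV TACTCAA/3: at [1, 17, 63, 79] ⇒ [4, 20, 66, 82]

Pooled cuts: [4, 20, 36, 46, 52, 60, 63, 66, 72, 76, 82, 88, 98, 107, 110, 113, 116]

Fragment lengths:
  [0,4): 4 bp
  [4,20): 16 bp
  [20,36): 16 bp
  [36,46): 10 bp
  [46,52): 6 bp
  [52,60): 8 bp
  [60,63): 3 bp
  [63,66): 3 bp
  [66,72): 6 bp
  [72,76): 4 bp
  [76,82): 6 bp
  [82,88): 6 bp
  [88,98): 10 bp
  [98,107): 9 bp
  [107,110): 3 bp
  [110,113): 3 bp
  [113,116): 3 bp
  [116,128): 12 bp

[3,3,3,3,3,4,4,6,6,6,6,8,9,10,10,12,16,16]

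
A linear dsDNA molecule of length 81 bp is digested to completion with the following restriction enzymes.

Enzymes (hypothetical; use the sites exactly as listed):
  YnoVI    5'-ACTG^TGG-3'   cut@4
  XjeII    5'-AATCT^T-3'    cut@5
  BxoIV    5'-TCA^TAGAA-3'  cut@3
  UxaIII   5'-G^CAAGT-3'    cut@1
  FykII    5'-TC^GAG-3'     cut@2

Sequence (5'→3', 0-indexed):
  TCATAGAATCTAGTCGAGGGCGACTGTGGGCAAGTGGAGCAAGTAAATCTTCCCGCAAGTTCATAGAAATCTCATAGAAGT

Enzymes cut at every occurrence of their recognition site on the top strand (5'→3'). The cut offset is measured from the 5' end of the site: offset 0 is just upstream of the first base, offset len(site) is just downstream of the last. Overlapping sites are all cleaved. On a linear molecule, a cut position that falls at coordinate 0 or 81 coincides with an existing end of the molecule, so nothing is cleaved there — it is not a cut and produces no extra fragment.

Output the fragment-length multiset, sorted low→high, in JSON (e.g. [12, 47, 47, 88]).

[3,4,5,7,8,9,11,11,11,12]

Scan for sites:
  YnoVI ACTGTGG/4: at [22] ⇒ [26]
  XjeII AATCTT/5: at [45] ⇒ [50]
  BxoIV TCATAGAA/3: at [0, 60, 71] ⇒ [3, 63, 74]
  UxaIII GCAAGT/1: at [29, 38, 54] ⇒ [30, 39, 55]
  FykII TCGAG/2: at [13] ⇒ [15]

Pooled cuts: [3, 15, 26, 30, 39, 50, 55, 63, 74]

Fragment lengths:
  [0,3): 3 bp
  [3,15): 12 bp
  [15,26): 11 bp
  [26,30): 4 bp
  [30,39): 9 bp
  [39,50): 11 bp
  [50,55): 5 bp
  [55,63): 8 bp
  [63,74): 11 bp
  [74,81): 7 bp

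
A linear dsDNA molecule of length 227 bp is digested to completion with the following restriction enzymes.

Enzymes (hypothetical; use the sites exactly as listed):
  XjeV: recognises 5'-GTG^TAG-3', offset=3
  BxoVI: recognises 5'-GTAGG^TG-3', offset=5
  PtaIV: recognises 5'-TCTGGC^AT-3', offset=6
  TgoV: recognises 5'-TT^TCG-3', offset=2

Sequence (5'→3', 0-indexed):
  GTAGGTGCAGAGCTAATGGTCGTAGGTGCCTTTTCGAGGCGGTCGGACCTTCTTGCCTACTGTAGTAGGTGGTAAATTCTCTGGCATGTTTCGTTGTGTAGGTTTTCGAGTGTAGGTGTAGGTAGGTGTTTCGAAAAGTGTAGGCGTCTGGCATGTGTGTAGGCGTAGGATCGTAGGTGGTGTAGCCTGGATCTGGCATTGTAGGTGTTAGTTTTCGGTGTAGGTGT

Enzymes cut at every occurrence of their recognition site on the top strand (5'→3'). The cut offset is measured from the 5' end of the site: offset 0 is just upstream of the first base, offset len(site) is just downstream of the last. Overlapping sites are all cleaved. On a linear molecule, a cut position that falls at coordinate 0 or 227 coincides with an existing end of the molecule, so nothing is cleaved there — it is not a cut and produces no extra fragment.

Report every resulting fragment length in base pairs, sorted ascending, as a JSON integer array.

[2,3,4,4,4,5,5,5,6,7,7,7,7,8,8,8,9,10,12,15,16,18,21,36]

Site scan:
  XjeV GTGTAG/3: at [95, 109, 115, 137, 156, 179, 217] ⇒ [98, 112, 118, 140, 159, 182, 220]
  BxoVI GTAGGTG/5: at [0, 21, 64, 111, 121, 172, 200, 219] ⇒ [5, 26, 69, 116, 126, 177, 205, 224]
  PtaIV TCTGGCAT/6: at [79, 146, 191] ⇒ [85, 152, 197]
  TgoV TTTCG/2: at [31, 88, 103, 128, 212] ⇒ [33, 90, 105, 130, 214]

Pooled cuts: [5, 26, 33, 69, 85, 90, 98, 105, 112, 116, 118, 126, 130, 140, 152, 159, 177, 182, 197, 205, 214, 220, 224]

Fragment lengths:
  [0,5): 5 bp
  [5,26): 21 bp
  [26,33): 7 bp
  [33,69): 36 bp
  [69,85): 16 bp
  [85,90): 5 bp
  [90,98): 8 bp
  [98,105): 7 bp
  [105,112): 7 bp
  [112,116): 4 bp
  [116,118): 2 bp
  [118,126): 8 bp
  [126,130): 4 bp
  [130,140): 10 bp
  [140,152): 12 bp
  [152,159): 7 bp
  [159,177): 18 bp
  [177,182): 5 bp
  [182,197): 15 bp
  [197,205): 8 bp
  [205,214): 9 bp
  [214,220): 6 bp
  [220,224): 4 bp
  [224,227): 3 bp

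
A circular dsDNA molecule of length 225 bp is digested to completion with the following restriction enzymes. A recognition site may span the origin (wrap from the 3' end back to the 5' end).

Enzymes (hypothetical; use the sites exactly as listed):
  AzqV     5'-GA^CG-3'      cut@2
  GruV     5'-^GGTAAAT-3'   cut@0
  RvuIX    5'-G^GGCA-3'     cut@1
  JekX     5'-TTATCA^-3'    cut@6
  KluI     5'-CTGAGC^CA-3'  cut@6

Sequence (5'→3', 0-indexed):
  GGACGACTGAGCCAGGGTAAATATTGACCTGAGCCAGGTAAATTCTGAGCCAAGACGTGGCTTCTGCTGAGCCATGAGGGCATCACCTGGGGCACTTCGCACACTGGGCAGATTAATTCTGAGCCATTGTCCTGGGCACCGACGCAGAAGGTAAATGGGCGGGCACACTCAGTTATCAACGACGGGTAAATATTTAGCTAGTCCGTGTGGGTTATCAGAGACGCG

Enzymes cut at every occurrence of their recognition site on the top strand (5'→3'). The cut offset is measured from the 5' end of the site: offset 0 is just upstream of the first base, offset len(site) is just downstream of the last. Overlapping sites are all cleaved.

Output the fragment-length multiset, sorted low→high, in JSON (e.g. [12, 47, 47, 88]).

Per-enzyme occurrences:
  AzqV (GACG, off=2): starts [1, 53, 140, 180, 219] → cuts [3, 55, 142, 182, 221]
  GruV (GGTAAAT, off=0): starts [15, 36, 149, 184] → cuts [15, 36, 149, 184]
  RvuIX (GGGCA, off=1): starts [77, 89, 105, 133, 160] → cuts [78, 90, 106, 134, 161]
  JekX (TTATCA, off=6): starts [172, 211] → cuts [178, 217]
  KluI (CTGAGCCA, off=6): starts [6, 28, 44, 66, 118] → cuts [12, 34, 50, 72, 124]

All cut coordinates (distinct, sorted): [3, 12, 15, 34, 36, 50, 55, 72, 78, 90, 106, 124, 134, 142, 149, 161, 178, 182, 184, 217, 221]

Fragments:
  3→12: 9 bp
  12→15: 3 bp
  15→34: 19 bp
  34→36: 2 bp
  36→50: 14 bp
  50→55: 5 bp
  55→72: 17 bp
  72→78: 6 bp
  78→90: 12 bp
  90→106: 16 bp
  106→124: 18 bp
  124→134: 10 bp
  134→142: 8 bp
  142→149: 7 bp
  149→161: 12 bp
  161→178: 17 bp
  178→182: 4 bp
  182→184: 2 bp
  184→217: 33 bp
  217→221: 4 bp
  221→3 (wrap): 225-221+3 = 7 bp

[2,2,3,4,4,5,6,7,7,8,9,10,12,12,14,16,17,17,18,19,33]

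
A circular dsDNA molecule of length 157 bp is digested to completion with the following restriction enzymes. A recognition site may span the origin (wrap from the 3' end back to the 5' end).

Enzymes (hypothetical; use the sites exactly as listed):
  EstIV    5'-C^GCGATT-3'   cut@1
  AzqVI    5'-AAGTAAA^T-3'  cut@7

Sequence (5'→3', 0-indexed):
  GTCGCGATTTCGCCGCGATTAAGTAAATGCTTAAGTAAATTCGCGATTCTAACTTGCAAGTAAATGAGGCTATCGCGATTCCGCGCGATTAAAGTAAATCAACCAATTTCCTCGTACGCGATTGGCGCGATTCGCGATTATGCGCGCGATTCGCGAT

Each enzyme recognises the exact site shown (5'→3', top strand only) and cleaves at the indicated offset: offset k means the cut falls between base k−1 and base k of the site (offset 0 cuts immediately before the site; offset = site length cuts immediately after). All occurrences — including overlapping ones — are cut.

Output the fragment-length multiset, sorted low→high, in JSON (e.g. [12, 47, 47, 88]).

[3,7,9,10,10,11,12,12,13,14,15,19,22]

Scan for sites:
  EstIV (CGCGATT, off=1): starts [2, 13, 41, 73, 83, 116, 125, 132, 144] → cuts [3, 14, 42, 74, 84, 117, 126, 133, 145]
  AzqVI (AAGTAAAT, off=7): starts [20, 32, 57, 91] → cuts [27, 39, 64, 98]

All cut coordinates (distinct, sorted): [3, 14, 27, 39, 42, 64, 74, 84, 98, 117, 126, 133, 145]

Fragments:
  3→14: 11 bp
  14→27: 13 bp
  27→39: 12 bp
  39→42: 3 bp
  42→64: 22 bp
  64→74: 10 bp
  74→84: 10 bp
  84→98: 14 bp
  98→117: 19 bp
  117→126: 9 bp
  126→133: 7 bp
  133→145: 12 bp
  145→3 (wrap): 157-145+3 = 15 bp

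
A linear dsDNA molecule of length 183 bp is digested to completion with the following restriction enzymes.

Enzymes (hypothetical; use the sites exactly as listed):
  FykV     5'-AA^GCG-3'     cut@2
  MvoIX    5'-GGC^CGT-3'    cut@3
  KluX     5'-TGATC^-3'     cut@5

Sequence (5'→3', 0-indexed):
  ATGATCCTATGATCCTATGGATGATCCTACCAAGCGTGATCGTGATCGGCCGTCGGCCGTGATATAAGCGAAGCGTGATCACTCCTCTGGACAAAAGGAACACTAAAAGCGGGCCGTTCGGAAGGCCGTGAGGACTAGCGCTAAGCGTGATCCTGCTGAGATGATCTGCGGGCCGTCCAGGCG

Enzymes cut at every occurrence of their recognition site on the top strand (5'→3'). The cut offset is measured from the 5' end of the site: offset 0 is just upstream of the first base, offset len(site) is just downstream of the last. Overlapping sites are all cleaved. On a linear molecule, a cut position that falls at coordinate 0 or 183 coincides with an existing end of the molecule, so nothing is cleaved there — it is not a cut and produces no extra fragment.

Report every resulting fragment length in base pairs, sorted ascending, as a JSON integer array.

[3,5,6,6,6,7,7,7,8,8,8,8,10,10,12,12,14,18,28]

Scan for sites:
  FykV (AAGCG, off=2): starts [31, 65, 70, 106, 142] → cuts [33, 67, 72, 108, 144]
  MvoIX (GGCCGT, off=3): starts [47, 54, 111, 123, 170] → cuts [50, 57, 114, 126, 173]
  KluX (TGATC, off=5): starts [1, 9, 21, 36, 42, 75, 147, 161] → cuts [6, 14, 26, 41, 47, 80, 152, 166]

Pooled cuts: [6, 14, 26, 33, 41, 47, 50, 57, 67, 72, 80, 108, 114, 126, 144, 152, 166, 173]

Fragments:
  [0,6): 6 bp
  [6,14): 8 bp
  [14,26): 12 bp
  [26,33): 7 bp
  [33,41): 8 bp
  [41,47): 6 bp
  [47,50): 3 bp
  [50,57): 7 bp
  [57,67): 10 bp
  [67,72): 5 bp
  [72,80): 8 bp
  [80,108): 28 bp
  [108,114): 6 bp
  [114,126): 12 bp
  [126,144): 18 bp
  [144,152): 8 bp
  [152,166): 14 bp
  [166,173): 7 bp
  [173,183): 10 bp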